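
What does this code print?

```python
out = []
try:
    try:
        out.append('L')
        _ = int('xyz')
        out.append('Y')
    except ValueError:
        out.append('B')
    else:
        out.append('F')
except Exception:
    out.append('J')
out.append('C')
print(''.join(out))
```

Execution trace: 'L' (inner try body) → 'B' (inner except ValueError) → 'C' (after the try/except). Output: LBC

Answer: LBC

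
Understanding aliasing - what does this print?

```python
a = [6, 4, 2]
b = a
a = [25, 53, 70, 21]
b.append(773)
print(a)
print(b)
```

Key concept: rebinding vs mutation: a is rebound to a new list, b still points at the original.
Step by step:
`a = [6, 4, 2]` → a = [6, 4, 2]
`b = a` → b = [6, 4, 2] (same object as a)
`a = [25, 53, 70, 21]` → a = [25, 53, 70, 21]
`b.append(773)` → b = [6, 4, 2, 773]
`print(a)` → prints [25, 53, 70, 21]
`print(b)` → prints [6, 4, 2, 773]

Answer:
[25, 53, 70, 21]
[6, 4, 2, 773]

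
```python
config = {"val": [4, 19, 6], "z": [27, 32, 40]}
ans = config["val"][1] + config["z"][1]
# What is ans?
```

Trace:
`config = {"val": [4, 19, 6], "z": [27, 32, 40]}` → config = {'val': [4, 19, 6], 'z': [27, 32, 40]}
`ans = config["val"][1] + config["z"][1]` → ans = 51
So ans = 51

Answer: 51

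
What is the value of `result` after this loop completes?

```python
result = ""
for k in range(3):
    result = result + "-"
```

Repeat '-' 3 times
`result` takes the values: "" → "-" → "--" → "---"

Answer: "---"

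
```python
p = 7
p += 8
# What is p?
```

Trace:
`p = 7` → p = 7
`p += 8` → p = 15
So p = 15

Answer: 15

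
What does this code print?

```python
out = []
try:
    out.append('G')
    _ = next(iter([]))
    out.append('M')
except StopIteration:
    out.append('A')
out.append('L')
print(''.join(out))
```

Execution trace: 'G' (try body) → 'A' (except StopIteration) → 'L' (after the try/except). Output: GAL

Answer: GAL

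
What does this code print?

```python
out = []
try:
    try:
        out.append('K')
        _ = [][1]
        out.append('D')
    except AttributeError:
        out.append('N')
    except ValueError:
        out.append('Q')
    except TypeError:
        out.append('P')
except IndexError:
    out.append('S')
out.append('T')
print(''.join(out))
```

Execution trace: 'K' (try body) → 'S' (outer except IndexError) → 'T' (after the try/except). Output: KST

Answer: KST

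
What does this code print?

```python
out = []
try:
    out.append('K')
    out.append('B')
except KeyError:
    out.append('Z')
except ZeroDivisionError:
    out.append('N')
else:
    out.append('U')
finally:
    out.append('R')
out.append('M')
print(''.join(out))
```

Execution trace: 'K' (try body) → 'B' (try body, no exception) → 'U' (else) → 'R' (finally) → 'M' (after the try/except). Output: KBURM

Answer: KBURM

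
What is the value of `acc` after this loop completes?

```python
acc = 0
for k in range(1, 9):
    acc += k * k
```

Sum of squares 1² to 8² = 204
`acc` takes the values: 0 → 1 → 5 → 14 → 30 → 55 → 91 → 140 → 204

Answer: 204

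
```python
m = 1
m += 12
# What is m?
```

Trace:
`m = 1` → m = 1
`m += 12` → m = 13
So m = 13

Answer: 13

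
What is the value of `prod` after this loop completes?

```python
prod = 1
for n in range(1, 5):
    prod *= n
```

4! = 24
`prod` takes the values: 1 → 2 → 6 → 24

Answer: 24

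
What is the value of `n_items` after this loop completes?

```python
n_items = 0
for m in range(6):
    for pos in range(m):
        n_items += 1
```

Triangle number: 0+1+2+...+5
`n_items` takes the values: 0 → 1 → 2 → 3 → 4 → 5 → 6 → 7 → 8 → 9 → 10 → 11 → 12 → 13 → 14 → 15

Answer: 15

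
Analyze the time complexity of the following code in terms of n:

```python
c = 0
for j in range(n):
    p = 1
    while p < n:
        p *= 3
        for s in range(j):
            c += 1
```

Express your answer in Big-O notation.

Each loop level contributes: n × log n × n. Multiplying the contributions gives O(n^2 log n).

Answer: O(n^2 log n)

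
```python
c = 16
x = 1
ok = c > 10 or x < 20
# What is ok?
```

Trace:
`c = 16` → c = 16
`x = 1` → x = 1
`ok = c > 10 or x < 20` → ok = True
So ok = True

Answer: True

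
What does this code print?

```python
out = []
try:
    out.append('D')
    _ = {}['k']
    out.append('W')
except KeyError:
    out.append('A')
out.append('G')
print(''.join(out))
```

Execution trace: 'D' (try body) → 'A' (except KeyError) → 'G' (after the try/except). Output: DAG

Answer: DAG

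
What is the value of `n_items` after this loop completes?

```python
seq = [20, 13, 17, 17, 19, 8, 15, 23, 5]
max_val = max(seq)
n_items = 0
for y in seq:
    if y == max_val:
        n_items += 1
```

Count of max value 23 in [20, 13, 17, 17, 19, 8, 15, 23, 5]
`n_items` takes the values: 0 → 1

Answer: 1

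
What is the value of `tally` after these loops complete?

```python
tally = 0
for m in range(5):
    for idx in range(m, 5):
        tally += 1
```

Upper triangle: 5 + 4 + ... + 1
`tally` takes the values: 0 → 1 → 2 → 3 → 4 → 5 → 6 → 7 → 8 → 9 → 10 → 11 → 12 → 13 → 14 → 15

Answer: 15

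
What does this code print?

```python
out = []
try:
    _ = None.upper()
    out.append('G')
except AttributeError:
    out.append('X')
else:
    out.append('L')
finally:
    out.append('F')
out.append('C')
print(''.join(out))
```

Execution trace: 'X' (except AttributeError) → 'F' (finally) → 'C' (after the try/except). Output: XFC

Answer: XFC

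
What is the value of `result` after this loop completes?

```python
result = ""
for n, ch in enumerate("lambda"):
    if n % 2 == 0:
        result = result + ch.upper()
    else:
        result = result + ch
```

Uppercase even positions in 'lambda'
`result` takes the values: "" → "L" → "La" → "LaM" → "LaMb" → "LaMbD" → "LaMbDa"

Answer: "LaMbDa"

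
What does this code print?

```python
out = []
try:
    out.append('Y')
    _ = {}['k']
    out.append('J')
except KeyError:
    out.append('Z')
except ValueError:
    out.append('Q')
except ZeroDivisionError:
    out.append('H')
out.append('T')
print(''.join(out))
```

Execution trace: 'Y' (try body) → 'Z' (except KeyError) → 'T' (after the try/except). Output: YZT

Answer: YZT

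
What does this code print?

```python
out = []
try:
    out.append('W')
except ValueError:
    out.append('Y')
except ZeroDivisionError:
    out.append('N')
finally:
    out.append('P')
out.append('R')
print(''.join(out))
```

Execution trace: 'W' (try body, no exception) → 'P' (finally) → 'R' (after the try/except). Output: WPR

Answer: WPR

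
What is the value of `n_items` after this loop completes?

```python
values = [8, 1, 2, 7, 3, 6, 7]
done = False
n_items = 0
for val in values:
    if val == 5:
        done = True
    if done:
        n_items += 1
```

Count elements after first 5 in [8, 1, 2, 7, 3, 6, 7]
`n_items` takes the values: 0

Answer: 0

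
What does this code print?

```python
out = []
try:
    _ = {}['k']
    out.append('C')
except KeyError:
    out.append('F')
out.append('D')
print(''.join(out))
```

Execution trace: 'F' (except KeyError) → 'D' (after the try/except). Output: FD

Answer: FD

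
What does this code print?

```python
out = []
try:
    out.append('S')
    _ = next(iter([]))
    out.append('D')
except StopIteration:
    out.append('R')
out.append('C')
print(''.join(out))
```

Execution trace: 'S' (try body) → 'R' (except StopIteration) → 'C' (after the try/except). Output: SRC

Answer: SRC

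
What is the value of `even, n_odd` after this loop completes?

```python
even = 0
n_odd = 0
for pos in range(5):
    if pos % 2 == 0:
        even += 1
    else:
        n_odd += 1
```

Count evens and odds in range(5)
`even, n_odd` takes the values: (0, 0) → (1, 0) → (1, 1) → (2, 1) → (2, 2) → (3, 2)

Answer: 3, 2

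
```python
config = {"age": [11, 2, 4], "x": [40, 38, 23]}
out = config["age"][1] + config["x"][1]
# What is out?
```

Trace:
`config = {"age": [11, 2, 4], "x": [40, 38, 23]}` → config = {'age': [11, 2, 4], 'x': [40, 38, 23]}
`out = config["age"][1] + config["x"][1]` → out = 40
So out = 40

Answer: 40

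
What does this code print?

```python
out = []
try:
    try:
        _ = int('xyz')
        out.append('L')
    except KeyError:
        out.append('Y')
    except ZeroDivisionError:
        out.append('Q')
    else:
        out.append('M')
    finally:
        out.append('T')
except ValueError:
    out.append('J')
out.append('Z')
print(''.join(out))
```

Execution trace: 'T' (finally) → 'J' (outer except ValueError) → 'Z' (after the try/except). Output: TJZ

Answer: TJZ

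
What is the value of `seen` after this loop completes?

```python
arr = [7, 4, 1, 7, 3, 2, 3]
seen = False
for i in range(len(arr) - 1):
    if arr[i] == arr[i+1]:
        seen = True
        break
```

Check consecutive duplicates in [7, 4, 1, 7, 3, 2, 3]
`seen` takes the values: False

Answer: False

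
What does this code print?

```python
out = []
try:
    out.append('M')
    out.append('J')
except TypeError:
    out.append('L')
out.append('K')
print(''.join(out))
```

Execution trace: 'M' (try body) → 'J' (try body, no exception) → 'K' (after the try/except). Output: MJK

Answer: MJK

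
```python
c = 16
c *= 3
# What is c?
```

Trace:
`c = 16` → c = 16
`c *= 3` → c = 48
So c = 48

Answer: 48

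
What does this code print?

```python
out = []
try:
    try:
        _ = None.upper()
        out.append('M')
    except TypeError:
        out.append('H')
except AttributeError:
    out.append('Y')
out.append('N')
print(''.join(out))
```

Execution trace: 'Y' (outer except AttributeError) → 'N' (after the try/except). Output: YN

Answer: YN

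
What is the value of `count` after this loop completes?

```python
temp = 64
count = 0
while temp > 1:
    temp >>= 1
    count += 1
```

Count right shifts until 1
`count` takes the values: 0 → 1 → 2 → 3 → 4 → 5 → 6

Answer: 6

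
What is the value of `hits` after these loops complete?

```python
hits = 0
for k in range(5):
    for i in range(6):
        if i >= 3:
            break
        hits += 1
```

Inner breaks at 3, outer runs 5 times
`hits` takes the values: 0 → 1 → 2 → 3 → 4 → 5 → 6 → 7 → 8 → 9 → 10 → 11 → 12 → 13 → 14 → 15

Answer: 15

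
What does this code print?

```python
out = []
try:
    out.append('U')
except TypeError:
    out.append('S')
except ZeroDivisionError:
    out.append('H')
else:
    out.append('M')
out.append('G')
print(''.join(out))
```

Execution trace: 'U' (try body, no exception) → 'M' (else) → 'G' (after the try/except). Output: UMG

Answer: UMG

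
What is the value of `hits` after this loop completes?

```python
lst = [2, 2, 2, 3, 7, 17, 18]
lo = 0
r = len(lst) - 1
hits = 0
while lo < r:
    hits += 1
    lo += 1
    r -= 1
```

Iterations until pointers meet (list length 7)
`hits` takes the values: 0 → 1 → 2 → 3

Answer: 3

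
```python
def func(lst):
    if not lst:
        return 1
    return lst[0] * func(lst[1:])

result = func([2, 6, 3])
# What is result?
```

Product over [2, 6, 3] = 2 * 6 * 3 = 36

Answer: 36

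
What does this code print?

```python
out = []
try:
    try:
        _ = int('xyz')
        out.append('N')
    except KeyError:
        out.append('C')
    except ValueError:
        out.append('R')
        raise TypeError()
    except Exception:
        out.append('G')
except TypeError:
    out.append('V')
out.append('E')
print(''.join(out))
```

Execution trace: 'R' (inner except ValueError) → 'V' (outer except TypeError) → 'E' (after the try/except). Output: RVE

Answer: RVE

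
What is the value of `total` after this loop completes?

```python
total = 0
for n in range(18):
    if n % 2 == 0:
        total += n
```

Sum of even numbers 0 to 17
`total` takes the values: 0 → 2 → 6 → 12 → 20 → 30 → 42 → 56 → 72

Answer: 72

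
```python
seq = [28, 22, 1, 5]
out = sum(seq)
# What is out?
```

Trace:
`seq = [28, 22, 1, 5]` → seq = [28, 22, 1, 5]
`out = sum(seq)` → out = 56
So out = 56

Answer: 56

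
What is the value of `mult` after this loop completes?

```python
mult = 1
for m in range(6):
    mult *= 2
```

2^6 = 64
`mult` takes the values: 1 → 2 → 4 → 8 → 16 → 32 → 64

Answer: 64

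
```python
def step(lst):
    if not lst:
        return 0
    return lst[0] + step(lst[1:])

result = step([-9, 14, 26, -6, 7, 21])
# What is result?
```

(-9) + 14 + 26 + (-6) + 7 + 21 + 0 = 53

Answer: 53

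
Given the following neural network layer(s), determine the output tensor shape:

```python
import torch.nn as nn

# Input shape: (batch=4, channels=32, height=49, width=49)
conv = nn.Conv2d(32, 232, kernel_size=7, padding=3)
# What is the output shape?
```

Input: (4, 32, 49, 49) -> Output: (4, 232, 49, 49)

Answer: (4, 232, 49, 49)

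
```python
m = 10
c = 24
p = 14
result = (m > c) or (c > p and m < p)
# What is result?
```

Trace:
`m = 10` → m = 10
`c = 24` → c = 24
`p = 14` → p = 14
`result = (m > c) or (c > p and m < p)` → result = True
So result = True

Answer: True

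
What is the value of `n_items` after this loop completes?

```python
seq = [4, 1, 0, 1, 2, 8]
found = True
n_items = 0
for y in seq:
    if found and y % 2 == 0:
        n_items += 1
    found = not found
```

Count even values at even positions
`n_items` takes the values: 0 → 1 → 2 → 3

Answer: 3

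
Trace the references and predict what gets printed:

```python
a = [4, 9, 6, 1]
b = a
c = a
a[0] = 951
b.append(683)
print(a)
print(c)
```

Key concept: multiple aliases.
Step by step:
`a = [4, 9, 6, 1]` → a = [4, 9, 6, 1]
`b = a` → b = [4, 9, 6, 1] (same object as a)
`c = a` → c = [4, 9, 6, 1] (same object as a, b)
`a[0] = 951` → a = [951, 9, 6, 1] (same object as b, c); b = [951, 9, 6, 1] (same object as a, c); c = [951, 9, 6, 1] (same object as a, b)
`b.append(683)` → a = [951, 9, 6, 1, 683] (same object as b, c); b = [951, 9, 6, 1, 683] (same object as a, c); c = [951, 9, 6, 1, 683] (same object as a, b)
`print(a)` → prints [951, 9, 6, 1, 683]
`print(c)` → prints [951, 9, 6, 1, 683]

Answer:
[951, 9, 6, 1, 683]
[951, 9, 6, 1, 683]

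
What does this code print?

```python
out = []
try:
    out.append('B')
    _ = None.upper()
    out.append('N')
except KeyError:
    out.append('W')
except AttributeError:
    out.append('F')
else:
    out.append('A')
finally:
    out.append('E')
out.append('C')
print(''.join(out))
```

Execution trace: 'B' (try body) → 'F' (except AttributeError) → 'E' (finally) → 'C' (after the try/except). Output: BFEC

Answer: BFEC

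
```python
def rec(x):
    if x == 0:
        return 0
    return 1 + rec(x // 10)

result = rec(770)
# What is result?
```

Count of digits of 770: 3

Answer: 3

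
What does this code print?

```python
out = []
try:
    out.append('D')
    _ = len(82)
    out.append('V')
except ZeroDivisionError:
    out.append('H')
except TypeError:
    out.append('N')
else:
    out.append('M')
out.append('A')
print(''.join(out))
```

Execution trace: 'D' (try body) → 'N' (except TypeError) → 'A' (after the try/except). Output: DNA

Answer: DNA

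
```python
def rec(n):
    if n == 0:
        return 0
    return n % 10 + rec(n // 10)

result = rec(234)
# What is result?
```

Sum of digits of 234: 4 + 3 + 2 = 9

Answer: 9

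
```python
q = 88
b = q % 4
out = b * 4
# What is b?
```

Trace:
`q = 88` → q = 88
`b = q % 4` → b = 0
`out = b * 4` → out = 0
So b = 0

Answer: 0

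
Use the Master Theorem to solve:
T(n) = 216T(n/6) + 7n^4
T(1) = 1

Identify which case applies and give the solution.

a=216, b=6, f(n)=7n^4. log_6(216) = 3. Since c=4 > 3 and the regularity condition holds (216(n/6)^4 = (216/6^4)n^4 with 216/6^4 < 1), Case 3 applies: T(n) = Θ(f(n)) = O(n^4).

Answer: O(n^4) - Case 3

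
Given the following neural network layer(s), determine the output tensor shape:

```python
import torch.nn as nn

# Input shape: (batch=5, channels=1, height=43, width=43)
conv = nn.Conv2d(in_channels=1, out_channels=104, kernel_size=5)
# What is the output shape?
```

Input: (5, 1, 43, 43) -> Output: (5, 104, 39, 39)

Answer: (5, 104, 39, 39)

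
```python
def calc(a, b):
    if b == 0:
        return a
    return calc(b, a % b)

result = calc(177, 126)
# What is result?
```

calc(177, 126) -> calc(126, 51) -> calc(51, 24) -> calc(24, 3) -> calc(3, 0) -> 3

Answer: 3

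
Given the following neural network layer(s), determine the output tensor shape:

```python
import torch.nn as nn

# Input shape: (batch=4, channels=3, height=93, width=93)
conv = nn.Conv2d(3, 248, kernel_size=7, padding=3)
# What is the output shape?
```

Input: (4, 3, 93, 93) -> Output: (4, 248, 93, 93)

Answer: (4, 248, 93, 93)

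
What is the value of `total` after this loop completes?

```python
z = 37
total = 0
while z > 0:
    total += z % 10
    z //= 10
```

Sum digits of 37
`total` takes the values: 0 → 7 → 10

Answer: 10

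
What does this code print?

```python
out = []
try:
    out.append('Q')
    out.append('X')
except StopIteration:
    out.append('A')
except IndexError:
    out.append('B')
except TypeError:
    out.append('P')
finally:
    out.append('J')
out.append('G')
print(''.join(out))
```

Execution trace: 'Q' (try body) → 'X' (try body, no exception) → 'J' (finally) → 'G' (after the try/except). Output: QXJG

Answer: QXJG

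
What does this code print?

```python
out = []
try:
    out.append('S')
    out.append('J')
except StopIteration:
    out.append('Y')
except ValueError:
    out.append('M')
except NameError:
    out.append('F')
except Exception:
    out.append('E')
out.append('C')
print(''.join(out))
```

Execution trace: 'S' (try body) → 'J' (try body, no exception) → 'C' (after the try/except). Output: SJC

Answer: SJC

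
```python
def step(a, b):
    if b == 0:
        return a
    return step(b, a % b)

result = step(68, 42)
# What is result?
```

step(68, 42) -> step(42, 26) -> step(26, 16) -> step(16, 10) -> step(10, 6) -> step(6, 4) -> step(4, 2) -> step(2, 0) -> 2

Answer: 2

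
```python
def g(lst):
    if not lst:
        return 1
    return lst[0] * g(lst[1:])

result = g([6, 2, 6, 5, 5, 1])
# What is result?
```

Product over [6, 2, 6, 5, 5, 1] = 6 * 2 * 6 * 5 * 5 * 1 = 1800

Answer: 1800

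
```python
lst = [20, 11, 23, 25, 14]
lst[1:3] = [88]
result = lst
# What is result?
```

Trace:
`lst = [20, 11, 23, 25, 14]` → lst = [20, 11, 23, 25, 14]
`lst[1:3] = [88]` → lst = [20, 88, 25, 14]
`result = lst` → result = [20, 88, 25, 14]
So result = [20, 88, 25, 14]

Answer: [20, 88, 25, 14]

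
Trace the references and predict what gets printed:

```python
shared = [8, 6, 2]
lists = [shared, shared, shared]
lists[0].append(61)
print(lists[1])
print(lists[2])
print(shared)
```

Key concept: list of same reference.
Step by step:
`shared = [8, 6, 2]` → shared = [8, 6, 2]
`lists = [shared, shared, shared]` → lists = [[8, 6, 2], [8, 6, 2], [8, 6, 2]]
`lists[0].append(61)` → shared = [8, 6, 2, 61]; lists = [[8, 6, 2, 61], [8, 6, 2, 61], [8, 6, 2, 61]]
`print(lists[1])` → prints [8, 6, 2, 61]
`print(lists[2])` → prints [8, 6, 2, 61]
`print(shared)` → prints [8, 6, 2, 61]

Answer:
[8, 6, 2, 61]
[8, 6, 2, 61]
[8, 6, 2, 61]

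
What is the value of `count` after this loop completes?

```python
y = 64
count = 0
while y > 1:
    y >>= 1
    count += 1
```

Count right shifts until 1
`count` takes the values: 0 → 1 → 2 → 3 → 4 → 5 → 6

Answer: 6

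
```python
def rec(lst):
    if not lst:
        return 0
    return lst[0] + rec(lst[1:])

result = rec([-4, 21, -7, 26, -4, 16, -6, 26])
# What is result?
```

(-4) + 21 + (-7) + 26 + (-4) + 16 + (-6) + 26 + 0 = 68

Answer: 68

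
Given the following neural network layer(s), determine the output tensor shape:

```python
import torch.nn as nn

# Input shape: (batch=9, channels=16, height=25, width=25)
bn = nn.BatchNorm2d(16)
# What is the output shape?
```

Input: (9, 16, 25, 25) -> Output: (9, 16, 25, 25)

Answer: (9, 16, 25, 25)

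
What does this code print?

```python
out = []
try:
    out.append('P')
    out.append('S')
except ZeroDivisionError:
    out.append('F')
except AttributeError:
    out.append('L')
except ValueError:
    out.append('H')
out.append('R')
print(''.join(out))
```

Execution trace: 'P' (try body) → 'S' (try body, no exception) → 'R' (after the try/except). Output: PSR

Answer: PSR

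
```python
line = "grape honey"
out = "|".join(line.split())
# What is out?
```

Trace:
`line = "grape honey"` → line = 'grape honey'
`out = "|".join(line.split())` → out = 'grape|honey'
So out = 'grape|honey'

Answer: 'grape|honey'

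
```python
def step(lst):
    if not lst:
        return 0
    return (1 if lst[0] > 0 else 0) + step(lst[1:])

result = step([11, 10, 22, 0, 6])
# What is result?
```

Count of positive elements in [11, 10, 22, 0, 6] = 4

Answer: 4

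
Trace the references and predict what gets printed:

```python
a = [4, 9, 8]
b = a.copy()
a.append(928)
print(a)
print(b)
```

Key concept: list.copy() creates independent copy.
Step by step:
`a = [4, 9, 8]` → a = [4, 9, 8]
`b = a.copy()` → b = [4, 9, 8]
`a.append(928)` → a = [4, 9, 8, 928]
`print(a)` → prints [4, 9, 8, 928]
`print(b)` → prints [4, 9, 8]

Answer:
[4, 9, 8, 928]
[4, 9, 8]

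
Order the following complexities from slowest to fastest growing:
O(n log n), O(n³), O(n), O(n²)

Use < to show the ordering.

Ordered by growth rate: O(n) < O(n log n) < O(n²) < O(n³)

Answer: O(n) < O(n log n) < O(n²) < O(n³)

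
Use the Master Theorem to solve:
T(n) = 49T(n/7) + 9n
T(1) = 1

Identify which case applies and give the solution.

a=49, b=7, f(n)=9n. log_7(49) = 2. Since c=1 < 2, Case 1 applies: T(n) = Θ(n^log_b(a)) = O(n^2).

Answer: O(n^2) - Case 1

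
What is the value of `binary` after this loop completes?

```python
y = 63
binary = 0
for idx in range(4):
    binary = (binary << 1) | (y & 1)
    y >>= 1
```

Reverse lowest 4 bits of 63
`binary` takes the values: 0 → 1 → 3 → 7 → 15

Answer: 15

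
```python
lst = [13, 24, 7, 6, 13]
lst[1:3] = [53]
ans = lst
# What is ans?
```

Trace:
`lst = [13, 24, 7, 6, 13]` → lst = [13, 24, 7, 6, 13]
`lst[1:3] = [53]` → lst = [13, 53, 6, 13]
`ans = lst` → ans = [13, 53, 6, 13]
So ans = [13, 53, 6, 13]

Answer: [13, 53, 6, 13]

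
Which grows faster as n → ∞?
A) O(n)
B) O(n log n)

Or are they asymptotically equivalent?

O(n) vs O(n log n): Higher order terms dominate.

Answer: B) O(n log n) grows faster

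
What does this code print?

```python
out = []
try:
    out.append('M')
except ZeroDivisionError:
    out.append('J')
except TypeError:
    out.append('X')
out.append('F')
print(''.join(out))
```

Execution trace: 'M' (try body, no exception) → 'F' (after the try/except). Output: MF

Answer: MF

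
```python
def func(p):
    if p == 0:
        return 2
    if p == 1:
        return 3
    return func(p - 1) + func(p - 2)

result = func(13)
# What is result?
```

Build up from base cases: func(0)=2, func(1)=3, func(2)=5, func(3)=8, func(4)=13, func(5)=21, func(6)=34, ..., func(13)=987

Answer: 987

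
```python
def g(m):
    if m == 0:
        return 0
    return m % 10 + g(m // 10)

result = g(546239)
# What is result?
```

Sum of digits of 546239: 9 + 3 + 2 + 6 + 4 + 5 = 29

Answer: 29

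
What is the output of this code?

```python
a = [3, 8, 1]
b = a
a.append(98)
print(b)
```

Key concept: basic list aliasing.
Step by step:
`a = [3, 8, 1]` → a = [3, 8, 1]
`b = a` → b = [3, 8, 1] (same object as a)
`a.append(98)` → a = [3, 8, 1, 98] (same object as b); b = [3, 8, 1, 98] (same object as a)
`print(b)` → prints [3, 8, 1, 98]

Answer: [3, 8, 1, 98]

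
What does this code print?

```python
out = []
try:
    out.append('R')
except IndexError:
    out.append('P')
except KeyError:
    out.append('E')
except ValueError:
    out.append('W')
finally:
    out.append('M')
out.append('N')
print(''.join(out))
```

Execution trace: 'R' (try body, no exception) → 'M' (finally) → 'N' (after the try/except). Output: RMN

Answer: RMN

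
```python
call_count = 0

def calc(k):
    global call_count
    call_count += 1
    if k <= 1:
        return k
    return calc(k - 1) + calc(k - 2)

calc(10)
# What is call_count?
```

Calls(k) = 1 + Calls(k-1) + Calls(k-2); Calls(0)=Calls(1)=1. For k=10 this gives 177.

Answer: 177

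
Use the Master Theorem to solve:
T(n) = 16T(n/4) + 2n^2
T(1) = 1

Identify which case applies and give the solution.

a=16, b=4, f(n)=2n^2. log_4(16) = 2. Since c=2 = 2, Case 2 applies: T(n) = Θ(n^log_b(a) · log n) = O(n^2 log n).

Answer: O(n^2 log n) - Case 2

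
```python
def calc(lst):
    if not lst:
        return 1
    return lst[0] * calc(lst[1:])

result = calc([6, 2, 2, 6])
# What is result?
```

Product over [6, 2, 2, 6] = 6 * 2 * 2 * 6 = 144

Answer: 144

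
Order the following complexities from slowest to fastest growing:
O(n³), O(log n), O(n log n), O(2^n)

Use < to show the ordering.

Ordered by growth rate: O(log n) < O(n log n) < O(n³) < O(2^n)

Answer: O(log n) < O(n log n) < O(n³) < O(2^n)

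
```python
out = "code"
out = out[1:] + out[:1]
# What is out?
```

Trace:
`out = "code"` → out = 'code'
`out = out[1:] + out[:1]` → out = 'odec'
So out = 'odec'

Answer: 'odec'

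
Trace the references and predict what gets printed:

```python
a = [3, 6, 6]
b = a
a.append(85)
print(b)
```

Key concept: basic list aliasing.
Step by step:
`a = [3, 6, 6]` → a = [3, 6, 6]
`b = a` → b = [3, 6, 6] (same object as a)
`a.append(85)` → a = [3, 6, 6, 85] (same object as b); b = [3, 6, 6, 85] (same object as a)
`print(b)` → prints [3, 6, 6, 85]

Answer: [3, 6, 6, 85]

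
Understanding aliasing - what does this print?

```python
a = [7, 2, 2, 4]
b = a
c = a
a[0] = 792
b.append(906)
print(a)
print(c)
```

Key concept: multiple aliases.
Step by step:
`a = [7, 2, 2, 4]` → a = [7, 2, 2, 4]
`b = a` → b = [7, 2, 2, 4] (same object as a)
`c = a` → c = [7, 2, 2, 4] (same object as a, b)
`a[0] = 792` → a = [792, 2, 2, 4] (same object as b, c); b = [792, 2, 2, 4] (same object as a, c); c = [792, 2, 2, 4] (same object as a, b)
`b.append(906)` → a = [792, 2, 2, 4, 906] (same object as b, c); b = [792, 2, 2, 4, 906] (same object as a, c); c = [792, 2, 2, 4, 906] (same object as a, b)
`print(a)` → prints [792, 2, 2, 4, 906]
`print(c)` → prints [792, 2, 2, 4, 906]

Answer:
[792, 2, 2, 4, 906]
[792, 2, 2, 4, 906]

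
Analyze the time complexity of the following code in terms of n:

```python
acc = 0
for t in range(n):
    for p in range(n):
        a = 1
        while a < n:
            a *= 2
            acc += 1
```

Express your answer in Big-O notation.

Each loop level contributes: n × n × log n. Multiplying the contributions gives O(n^2 log n).

Answer: O(n^2 log n)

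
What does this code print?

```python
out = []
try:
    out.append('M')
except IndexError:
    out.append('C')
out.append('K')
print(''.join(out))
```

Execution trace: 'M' (try body, no exception) → 'K' (after the try/except). Output: MK

Answer: MK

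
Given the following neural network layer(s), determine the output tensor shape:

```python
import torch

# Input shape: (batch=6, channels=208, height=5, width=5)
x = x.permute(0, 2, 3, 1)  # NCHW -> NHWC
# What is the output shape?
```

Input: (6, 208, 5, 5) -> Output: (6, 5, 5, 208)

Answer: (6, 5, 5, 208)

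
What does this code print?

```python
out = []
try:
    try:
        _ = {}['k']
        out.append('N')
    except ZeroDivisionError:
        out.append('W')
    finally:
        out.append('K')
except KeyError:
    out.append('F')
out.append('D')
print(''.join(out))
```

Execution trace: 'K' (finally) → 'F' (outer except KeyError) → 'D' (after the try/except). Output: KFD

Answer: KFD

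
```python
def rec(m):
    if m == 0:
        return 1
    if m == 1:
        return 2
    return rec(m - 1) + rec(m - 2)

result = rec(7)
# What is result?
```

Build up from base cases: rec(0)=1, rec(1)=2, rec(2)=3, rec(3)=5, rec(4)=8, rec(5)=13, rec(6)=21, ..., rec(7)=34

Answer: 34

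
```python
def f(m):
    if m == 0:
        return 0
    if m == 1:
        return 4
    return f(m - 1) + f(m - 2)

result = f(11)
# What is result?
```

Build up from base cases: f(0)=0, f(1)=4, f(2)=4, f(3)=8, f(4)=12, f(5)=20, f(6)=32, ..., f(11)=356

Answer: 356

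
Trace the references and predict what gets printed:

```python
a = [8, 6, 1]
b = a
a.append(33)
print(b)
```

Key concept: basic list aliasing.
Step by step:
`a = [8, 6, 1]` → a = [8, 6, 1]
`b = a` → b = [8, 6, 1] (same object as a)
`a.append(33)` → a = [8, 6, 1, 33] (same object as b); b = [8, 6, 1, 33] (same object as a)
`print(b)` → prints [8, 6, 1, 33]

Answer: [8, 6, 1, 33]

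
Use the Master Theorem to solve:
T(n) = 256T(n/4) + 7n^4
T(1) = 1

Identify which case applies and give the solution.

a=256, b=4, f(n)=7n^4. log_4(256) = 4. Since c=4 = 4, Case 2 applies: T(n) = Θ(n^log_b(a) · log n) = O(n^4 log n).

Answer: O(n^4 log n) - Case 2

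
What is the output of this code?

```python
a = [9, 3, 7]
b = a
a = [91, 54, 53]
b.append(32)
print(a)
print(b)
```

Key concept: rebinding vs mutation: a is rebound to a new list, b still points at the original.
Step by step:
`a = [9, 3, 7]` → a = [9, 3, 7]
`b = a` → b = [9, 3, 7] (same object as a)
`a = [91, 54, 53]` → a = [91, 54, 53]
`b.append(32)` → b = [9, 3, 7, 32]
`print(a)` → prints [91, 54, 53]
`print(b)` → prints [9, 3, 7, 32]

Answer:
[91, 54, 53]
[9, 3, 7, 32]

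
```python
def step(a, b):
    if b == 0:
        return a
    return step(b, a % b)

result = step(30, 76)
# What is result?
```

step(30, 76) -> step(76, 30) -> step(30, 16) -> step(16, 14) -> step(14, 2) -> step(2, 0) -> 2

Answer: 2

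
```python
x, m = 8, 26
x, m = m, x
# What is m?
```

Trace:
`x, m = 8, 26` → x = 8; m = 26
`x, m = m, x` → x = 26; m = 8
So m = 8

Answer: 8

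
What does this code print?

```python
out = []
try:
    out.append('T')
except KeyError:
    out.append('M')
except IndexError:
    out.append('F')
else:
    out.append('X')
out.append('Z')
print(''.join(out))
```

Execution trace: 'T' (try body, no exception) → 'X' (else) → 'Z' (after the try/except). Output: TXZ

Answer: TXZ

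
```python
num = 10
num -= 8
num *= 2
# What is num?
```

Trace:
`num = 10` → num = 10
`num -= 8` → num = 2
`num *= 2` → num = 4
So num = 4

Answer: 4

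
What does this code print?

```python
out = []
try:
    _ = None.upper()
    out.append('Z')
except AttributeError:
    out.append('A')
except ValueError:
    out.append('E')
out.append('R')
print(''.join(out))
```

Execution trace: 'A' (except AttributeError) → 'R' (after the try/except). Output: AR

Answer: AR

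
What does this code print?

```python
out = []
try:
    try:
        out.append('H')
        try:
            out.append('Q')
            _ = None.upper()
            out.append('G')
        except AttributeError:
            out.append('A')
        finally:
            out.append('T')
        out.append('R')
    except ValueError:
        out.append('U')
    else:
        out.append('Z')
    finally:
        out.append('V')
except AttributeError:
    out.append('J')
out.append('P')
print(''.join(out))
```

Execution trace: 'H' (try body) → 'Q' (inner try body) → 'A' (inner except AttributeError) → 'T' (inner finally) → 'R' (try body, no exception) → 'Z' (else) → 'V' (finally) → 'P' (after the try/except). Output: HQATRZVP

Answer: HQATRZVP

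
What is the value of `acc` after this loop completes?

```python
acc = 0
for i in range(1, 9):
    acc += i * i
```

Sum of squares 1² to 8² = 204
`acc` takes the values: 0 → 1 → 5 → 14 → 30 → 55 → 91 → 140 → 204

Answer: 204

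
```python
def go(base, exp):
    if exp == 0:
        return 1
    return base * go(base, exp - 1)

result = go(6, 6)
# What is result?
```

go(6, 6) = 6 * 6 * 6 * 6 * 6 * 6 = 46656

Answer: 46656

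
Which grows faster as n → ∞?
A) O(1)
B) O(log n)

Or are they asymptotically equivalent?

O(1) vs O(log n): Higher order terms dominate.

Answer: B) O(log n) grows faster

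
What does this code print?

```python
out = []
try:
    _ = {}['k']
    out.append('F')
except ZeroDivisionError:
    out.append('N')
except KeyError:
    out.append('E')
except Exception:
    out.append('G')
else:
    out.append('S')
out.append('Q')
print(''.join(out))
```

Execution trace: 'E' (except KeyError) → 'Q' (after the try/except). Output: EQ

Answer: EQ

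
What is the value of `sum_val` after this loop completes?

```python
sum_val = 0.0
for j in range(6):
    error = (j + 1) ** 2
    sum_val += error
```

Sum of squared losses 1² + 2² + ... + 6²
`sum_val` takes the values: 0.0 → 1.0 → 5.0 → 14.0 → 30.0 → 55.0 → 91.0

Answer: 91.0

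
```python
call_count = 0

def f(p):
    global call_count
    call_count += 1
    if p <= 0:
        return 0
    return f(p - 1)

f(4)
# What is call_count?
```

Linear recursion stepping by 1: 5 calls from p=4 down to ≤0.

Answer: 5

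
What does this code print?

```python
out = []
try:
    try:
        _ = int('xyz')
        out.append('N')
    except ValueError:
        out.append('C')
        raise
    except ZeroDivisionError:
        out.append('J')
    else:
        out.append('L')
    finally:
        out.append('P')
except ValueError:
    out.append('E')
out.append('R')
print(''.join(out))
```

Execution trace: 'C' (inner except ValueError) → 'P' (inner finally) → 'E' (outer except ValueError) → 'R' (after the try/except). Output: CPER

Answer: CPER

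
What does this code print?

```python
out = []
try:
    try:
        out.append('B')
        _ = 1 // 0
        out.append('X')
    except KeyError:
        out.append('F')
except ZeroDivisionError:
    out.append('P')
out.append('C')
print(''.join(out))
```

Execution trace: 'B' (try body) → 'P' (outer except ZeroDivisionError) → 'C' (after the try/except). Output: BPC

Answer: BPC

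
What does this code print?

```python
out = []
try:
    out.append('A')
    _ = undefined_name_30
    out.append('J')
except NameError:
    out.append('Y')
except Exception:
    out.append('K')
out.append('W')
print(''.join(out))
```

Execution trace: 'A' (try body) → 'Y' (except NameError) → 'W' (after the try/except). Output: AYW

Answer: AYW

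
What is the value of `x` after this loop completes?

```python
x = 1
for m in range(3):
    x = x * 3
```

Multiply by 3, 3 times: 1 * 3^3 = 27
`x` takes the values: 1 → 3 → 9 → 27

Answer: 27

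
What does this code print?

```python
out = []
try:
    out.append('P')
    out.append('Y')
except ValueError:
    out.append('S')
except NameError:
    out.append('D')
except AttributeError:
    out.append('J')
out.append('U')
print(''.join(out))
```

Execution trace: 'P' (try body) → 'Y' (try body, no exception) → 'U' (after the try/except). Output: PYU

Answer: PYU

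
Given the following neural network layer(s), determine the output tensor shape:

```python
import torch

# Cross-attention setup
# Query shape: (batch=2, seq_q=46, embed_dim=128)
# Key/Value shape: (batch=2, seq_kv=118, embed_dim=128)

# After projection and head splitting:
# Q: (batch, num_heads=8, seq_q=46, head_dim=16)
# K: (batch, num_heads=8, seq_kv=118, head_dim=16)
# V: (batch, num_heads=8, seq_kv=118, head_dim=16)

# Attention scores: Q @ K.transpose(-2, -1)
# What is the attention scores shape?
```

Input: (2, 46, 128) -> Output: (2, 8, 46, 118)

Answer: (2, 8, 46, 118)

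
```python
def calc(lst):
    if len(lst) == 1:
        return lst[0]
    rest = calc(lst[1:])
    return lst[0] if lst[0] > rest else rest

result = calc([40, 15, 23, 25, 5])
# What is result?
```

Recursive max over [40, 15, 23, 25, 5] = 40

Answer: 40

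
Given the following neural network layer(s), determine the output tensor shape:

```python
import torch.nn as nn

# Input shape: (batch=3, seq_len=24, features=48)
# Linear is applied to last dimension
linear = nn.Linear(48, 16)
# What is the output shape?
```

Input: (3, 24, 48) -> Output: (3, 24, 16)

Answer: (3, 24, 16)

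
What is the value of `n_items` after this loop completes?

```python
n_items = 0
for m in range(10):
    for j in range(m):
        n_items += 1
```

Triangle number: 0+1+2+...+9
`n_items` takes the values: 0 → 1 → 2 → 3 → 4 → 5 → 6 → 7 → 8 → 9 → 10 → 11 → 12 → 13 → 14 → 15 → 16 → 17 → 18 → 19 → 20 → 21 → 22 → 23 → 24 → 25 → 26 → 27 → 28 → 29 → … → 41 → 42 → 43 → 44 → 45

Answer: 45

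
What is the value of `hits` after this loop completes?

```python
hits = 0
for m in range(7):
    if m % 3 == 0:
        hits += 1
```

Count numbers divisible by 3 in range(7)
`hits` takes the values: 0 → 1 → 2 → 3

Answer: 3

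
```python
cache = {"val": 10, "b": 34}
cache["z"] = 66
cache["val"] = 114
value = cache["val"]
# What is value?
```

Trace:
`cache = {"val": 10, "b": 34}` → cache = {'val': 10, 'b': 34}
`cache["z"] = 66` → cache = {'val': 10, 'b': 34, 'z': 66}
`cache["val"] = 114` → cache = {'val': 114, 'b': 34, 'z': 66}
`value = cache["val"]` → value = 114
So value = 114

Answer: 114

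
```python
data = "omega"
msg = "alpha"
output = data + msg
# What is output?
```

Trace:
`data = "omega"` → data = 'omega'
`msg = "alpha"` → msg = 'alpha'
`output = data + msg` → output = 'omegaalpha'
So output = 'omegaalpha'

Answer: 'omegaalpha'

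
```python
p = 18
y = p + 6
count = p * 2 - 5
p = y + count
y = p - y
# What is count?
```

Trace:
`p = 18` → p = 18
`y = p + 6` → y = 24
`count = p * 2 - 5` → count = 31
`p = y + count` → p = 55
`y = p - y` → y = 31
So count = 31

Answer: 31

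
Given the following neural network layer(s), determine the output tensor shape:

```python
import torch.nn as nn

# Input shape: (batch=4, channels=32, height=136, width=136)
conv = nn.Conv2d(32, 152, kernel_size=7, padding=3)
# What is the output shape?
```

Input: (4, 32, 136, 136) -> Output: (4, 152, 136, 136)

Answer: (4, 152, 136, 136)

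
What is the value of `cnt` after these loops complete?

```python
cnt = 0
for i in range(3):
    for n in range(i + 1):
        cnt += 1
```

Triangle: 1 + 2 + ... + 3
`cnt` takes the values: 0 → 1 → 2 → 3 → 4 → 5 → 6

Answer: 6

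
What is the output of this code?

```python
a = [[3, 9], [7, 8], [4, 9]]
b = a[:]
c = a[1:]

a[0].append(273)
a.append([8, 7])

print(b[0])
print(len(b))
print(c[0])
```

Key concept: slice with nested mutation.
Step by step:
`a = [[3, 9], [7, 8], [4, 9]]` → a = [[3, 9], [7, 8], [4, 9]]
`b = a[:]` → b = [[3, 9], [7, 8], [4, 9]]
`c = a[1:]` → c = [[7, 8], [4, 9]]
`a[0].append(273)` → a = [[3, 9, 273], [7, 8], [4, 9]]; b = [[3, 9, 273], [7, 8], [4, 9]]
`a.append([8, 7])` → a = [[3, 9, 273], [7, 8], [4, 9], [8, 7]]
`print(b[0])` → prints [3, 9, 273]
`print(len(b))` → prints 3
`print(c[0])` → prints [7, 8]

Answer:
[3, 9, 273]
3
[7, 8]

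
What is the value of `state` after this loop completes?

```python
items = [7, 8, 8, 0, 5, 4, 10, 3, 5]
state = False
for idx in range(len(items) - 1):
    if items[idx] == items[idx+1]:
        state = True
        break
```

Check consecutive duplicates in [7, 8, 8, 0, 5, 4, 10, 3, 5]
`state` takes the values: False → True

Answer: True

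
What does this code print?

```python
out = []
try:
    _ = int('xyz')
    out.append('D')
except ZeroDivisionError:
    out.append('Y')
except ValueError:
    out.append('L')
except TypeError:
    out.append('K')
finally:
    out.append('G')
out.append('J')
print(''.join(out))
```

Execution trace: 'L' (except ValueError) → 'G' (finally) → 'J' (after the try/except). Output: LGJ

Answer: LGJ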